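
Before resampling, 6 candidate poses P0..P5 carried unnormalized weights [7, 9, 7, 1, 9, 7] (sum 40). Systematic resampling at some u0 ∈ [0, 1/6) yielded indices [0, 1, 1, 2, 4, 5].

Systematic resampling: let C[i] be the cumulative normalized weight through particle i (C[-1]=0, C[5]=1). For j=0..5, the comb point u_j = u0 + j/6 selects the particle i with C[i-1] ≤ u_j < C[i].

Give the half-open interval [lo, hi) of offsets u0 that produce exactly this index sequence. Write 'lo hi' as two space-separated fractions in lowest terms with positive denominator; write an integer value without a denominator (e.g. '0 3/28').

C = [7/40, 2/5, 23/40, 3/5, 33/40, 1]
j=0 picked index 0: u0 ∈ [0, 7/40)
j=1 picked index 1: u0 ∈ [1/120, 7/30)
j=2 picked index 1: u0 ∈ [-19/120, 1/15)
j=3 picked index 2: u0 ∈ [-1/10, 3/40)
j=4 picked index 4: u0 ∈ [-1/15, 19/120)
j=5 picked index 5: u0 ∈ [-1/120, 1/6)
intersection: [1/120, 1/15)

1/120 1/15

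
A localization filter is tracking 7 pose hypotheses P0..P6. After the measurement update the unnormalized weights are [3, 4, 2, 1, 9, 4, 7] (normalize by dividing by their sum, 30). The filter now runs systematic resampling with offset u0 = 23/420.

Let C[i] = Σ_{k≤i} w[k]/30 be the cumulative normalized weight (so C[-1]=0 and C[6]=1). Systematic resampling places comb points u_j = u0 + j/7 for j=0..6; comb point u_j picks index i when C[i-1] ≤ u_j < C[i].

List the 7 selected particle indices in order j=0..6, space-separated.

C = [1/10, 7/30, 3/10, 1/3, 19/30, 23/30, 1]
j=0: u_0=23/420 ∈ [0, 1/10) → index 0
j=1: u_1=83/420 ∈ [1/10, 7/30) → index 1
j=2: u_2=143/420 ∈ [1/3, 19/30) → index 4
j=3: u_3=29/60 ∈ [1/3, 19/30) → index 4
j=4: u_4=263/420 ∈ [1/3, 19/30) → index 4
j=5: u_5=323/420 ∈ [23/30, 1) → index 6
j=6: u_6=383/420 ∈ [23/30, 1) → index 6

0 1 4 4 4 6 6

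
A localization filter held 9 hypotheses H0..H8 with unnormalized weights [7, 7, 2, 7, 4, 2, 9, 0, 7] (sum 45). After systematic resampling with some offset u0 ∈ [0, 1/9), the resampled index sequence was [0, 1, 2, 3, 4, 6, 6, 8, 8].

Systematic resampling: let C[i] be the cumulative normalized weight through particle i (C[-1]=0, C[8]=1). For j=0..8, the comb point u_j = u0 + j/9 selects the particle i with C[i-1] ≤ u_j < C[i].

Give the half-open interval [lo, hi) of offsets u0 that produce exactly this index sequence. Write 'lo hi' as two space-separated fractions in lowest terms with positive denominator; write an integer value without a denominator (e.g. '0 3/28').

C = [7/45, 14/45, 16/45, 23/45, 3/5, 29/45, 38/45, 38/45, 1]
j=0 picked index 0: u0 ∈ [0, 7/45)
j=1 picked index 1: u0 ∈ [2/45, 1/5)
j=2 picked index 2: u0 ∈ [4/45, 2/15)
j=3 picked index 3: u0 ∈ [1/45, 8/45)
j=4 picked index 4: u0 ∈ [1/15, 7/45)
j=5 picked index 6: u0 ∈ [4/45, 13/45)
j=6 picked index 6: u0 ∈ [-1/45, 8/45)
j=7 picked index 8: u0 ∈ [1/15, 2/9)
j=8 picked index 8: u0 ∈ [-2/45, 1/9)
intersection: [4/45, 1/9)

4/45 1/9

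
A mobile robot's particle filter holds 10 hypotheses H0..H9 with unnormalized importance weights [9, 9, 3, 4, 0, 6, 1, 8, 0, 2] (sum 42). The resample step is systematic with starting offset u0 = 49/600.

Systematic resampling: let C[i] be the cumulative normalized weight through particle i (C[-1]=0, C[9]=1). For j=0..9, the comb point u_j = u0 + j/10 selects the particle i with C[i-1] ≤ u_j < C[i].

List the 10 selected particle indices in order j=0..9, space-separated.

C = [3/14, 3/7, 1/2, 25/42, 25/42, 31/42, 16/21, 20/21, 20/21, 1]
j=0: u_0=49/600 ∈ [0, 3/14) → index 0
j=1: u_1=109/600 ∈ [0, 3/14) → index 0
j=2: u_2=169/600 ∈ [3/14, 3/7) → index 1
j=3: u_3=229/600 ∈ [3/14, 3/7) → index 1
j=4: u_4=289/600 ∈ [3/7, 1/2) → index 2
j=5: u_5=349/600 ∈ [1/2, 25/42) → index 3
j=6: u_6=409/600 ∈ [25/42, 31/42) → index 5
j=7: u_7=469/600 ∈ [16/21, 20/21) → index 7
j=8: u_8=529/600 ∈ [16/21, 20/21) → index 7
j=9: u_9=589/600 ∈ [20/21, 1) → index 9

0 0 1 1 2 3 5 7 7 9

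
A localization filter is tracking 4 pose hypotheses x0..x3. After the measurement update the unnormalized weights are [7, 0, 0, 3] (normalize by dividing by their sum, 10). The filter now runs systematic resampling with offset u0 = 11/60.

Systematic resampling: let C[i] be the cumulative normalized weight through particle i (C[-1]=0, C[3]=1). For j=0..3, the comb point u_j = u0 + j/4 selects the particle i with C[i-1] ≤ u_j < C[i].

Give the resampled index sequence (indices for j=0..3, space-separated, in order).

0 0 0 3

C = [7/10, 7/10, 7/10, 1]
j=0: u_0=11/60 ∈ [0, 7/10) → index 0
j=1: u_1=13/30 ∈ [0, 7/10) → index 0
j=2: u_2=41/60 ∈ [0, 7/10) → index 0
j=3: u_3=14/15 ∈ [7/10, 1) → index 3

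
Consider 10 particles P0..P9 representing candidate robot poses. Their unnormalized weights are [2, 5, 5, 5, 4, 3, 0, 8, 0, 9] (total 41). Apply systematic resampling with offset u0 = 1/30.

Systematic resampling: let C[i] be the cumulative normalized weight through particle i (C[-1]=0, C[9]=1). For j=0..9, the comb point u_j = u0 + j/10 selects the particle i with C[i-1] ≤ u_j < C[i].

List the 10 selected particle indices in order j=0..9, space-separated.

C = [2/41, 7/41, 12/41, 17/41, 21/41, 24/41, 24/41, 32/41, 32/41, 1]
j=0: u_0=1/30 ∈ [0, 2/41) → index 0
j=1: u_1=2/15 ∈ [2/41, 7/41) → index 1
j=2: u_2=7/30 ∈ [7/41, 12/41) → index 2
j=3: u_3=1/3 ∈ [12/41, 17/41) → index 3
j=4: u_4=13/30 ∈ [17/41, 21/41) → index 4
j=5: u_5=8/15 ∈ [21/41, 24/41) → index 5
j=6: u_6=19/30 ∈ [24/41, 32/41) → index 7
j=7: u_7=11/15 ∈ [24/41, 32/41) → index 7
j=8: u_8=5/6 ∈ [32/41, 1) → index 9
j=9: u_9=14/15 ∈ [32/41, 1) → index 9

0 1 2 3 4 5 7 7 9 9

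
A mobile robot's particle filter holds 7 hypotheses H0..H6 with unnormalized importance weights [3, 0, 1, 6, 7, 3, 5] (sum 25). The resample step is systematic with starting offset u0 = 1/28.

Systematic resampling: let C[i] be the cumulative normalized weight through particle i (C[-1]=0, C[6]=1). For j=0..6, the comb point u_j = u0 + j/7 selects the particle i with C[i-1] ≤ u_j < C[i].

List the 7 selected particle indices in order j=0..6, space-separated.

0 3 3 4 4 5 6

C = [3/25, 3/25, 4/25, 2/5, 17/25, 4/5, 1]
j=0: u_0=1/28 ∈ [0, 3/25) → index 0
j=1: u_1=5/28 ∈ [4/25, 2/5) → index 3
j=2: u_2=9/28 ∈ [4/25, 2/5) → index 3
j=3: u_3=13/28 ∈ [2/5, 17/25) → index 4
j=4: u_4=17/28 ∈ [2/5, 17/25) → index 4
j=5: u_5=3/4 ∈ [17/25, 4/5) → index 5
j=6: u_6=25/28 ∈ [4/5, 1) → index 6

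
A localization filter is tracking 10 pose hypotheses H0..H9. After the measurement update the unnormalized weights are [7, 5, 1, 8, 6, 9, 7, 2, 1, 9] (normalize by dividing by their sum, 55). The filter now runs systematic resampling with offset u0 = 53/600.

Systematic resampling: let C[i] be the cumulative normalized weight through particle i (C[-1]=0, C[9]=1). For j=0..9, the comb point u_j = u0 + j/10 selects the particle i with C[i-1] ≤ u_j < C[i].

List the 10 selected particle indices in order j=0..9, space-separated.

0 1 3 4 4 5 6 7 9 9

C = [7/55, 12/55, 13/55, 21/55, 27/55, 36/55, 43/55, 9/11, 46/55, 1]
j=0: u_0=53/600 ∈ [0, 7/55) → index 0
j=1: u_1=113/600 ∈ [7/55, 12/55) → index 1
j=2: u_2=173/600 ∈ [13/55, 21/55) → index 3
j=3: u_3=233/600 ∈ [21/55, 27/55) → index 4
j=4: u_4=293/600 ∈ [21/55, 27/55) → index 4
j=5: u_5=353/600 ∈ [27/55, 36/55) → index 5
j=6: u_6=413/600 ∈ [36/55, 43/55) → index 6
j=7: u_7=473/600 ∈ [43/55, 9/11) → index 7
j=8: u_8=533/600 ∈ [46/55, 1) → index 9
j=9: u_9=593/600 ∈ [46/55, 1) → index 9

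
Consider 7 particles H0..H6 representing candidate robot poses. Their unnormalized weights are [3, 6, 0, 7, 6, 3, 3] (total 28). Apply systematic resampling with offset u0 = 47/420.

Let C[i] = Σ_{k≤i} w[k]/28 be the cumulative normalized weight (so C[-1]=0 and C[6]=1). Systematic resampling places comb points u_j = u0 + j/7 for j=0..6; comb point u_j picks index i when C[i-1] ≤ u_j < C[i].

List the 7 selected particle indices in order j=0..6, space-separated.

C = [3/28, 9/28, 9/28, 4/7, 11/14, 25/28, 1]
j=0: u_0=47/420 ∈ [3/28, 9/28) → index 1
j=1: u_1=107/420 ∈ [3/28, 9/28) → index 1
j=2: u_2=167/420 ∈ [9/28, 4/7) → index 3
j=3: u_3=227/420 ∈ [9/28, 4/7) → index 3
j=4: u_4=41/60 ∈ [4/7, 11/14) → index 4
j=5: u_5=347/420 ∈ [11/14, 25/28) → index 5
j=6: u_6=407/420 ∈ [25/28, 1) → index 6

1 1 3 3 4 5 6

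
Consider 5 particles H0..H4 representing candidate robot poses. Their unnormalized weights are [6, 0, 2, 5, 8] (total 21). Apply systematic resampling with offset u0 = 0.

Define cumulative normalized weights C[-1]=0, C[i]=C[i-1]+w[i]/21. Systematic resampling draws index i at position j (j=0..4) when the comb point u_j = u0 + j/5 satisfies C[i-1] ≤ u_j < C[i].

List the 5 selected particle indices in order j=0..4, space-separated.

0 0 3 3 4

C = [2/7, 2/7, 8/21, 13/21, 1]
j=0: u_0=0 ∈ [0, 2/7) → index 0
j=1: u_1=1/5 ∈ [0, 2/7) → index 0
j=2: u_2=2/5 ∈ [8/21, 13/21) → index 3
j=3: u_3=3/5 ∈ [8/21, 13/21) → index 3
j=4: u_4=4/5 ∈ [13/21, 1) → index 4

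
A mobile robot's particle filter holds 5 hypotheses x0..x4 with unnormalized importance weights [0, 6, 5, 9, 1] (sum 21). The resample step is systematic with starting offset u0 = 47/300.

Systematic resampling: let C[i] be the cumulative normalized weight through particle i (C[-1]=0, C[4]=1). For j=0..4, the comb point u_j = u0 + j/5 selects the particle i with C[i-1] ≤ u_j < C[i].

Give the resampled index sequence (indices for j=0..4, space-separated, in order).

1 2 3 3 4

C = [0, 2/7, 11/21, 20/21, 1]
j=0: u_0=47/300 ∈ [0, 2/7) → index 1
j=1: u_1=107/300 ∈ [2/7, 11/21) → index 2
j=2: u_2=167/300 ∈ [11/21, 20/21) → index 3
j=3: u_3=227/300 ∈ [11/21, 20/21) → index 3
j=4: u_4=287/300 ∈ [20/21, 1) → index 4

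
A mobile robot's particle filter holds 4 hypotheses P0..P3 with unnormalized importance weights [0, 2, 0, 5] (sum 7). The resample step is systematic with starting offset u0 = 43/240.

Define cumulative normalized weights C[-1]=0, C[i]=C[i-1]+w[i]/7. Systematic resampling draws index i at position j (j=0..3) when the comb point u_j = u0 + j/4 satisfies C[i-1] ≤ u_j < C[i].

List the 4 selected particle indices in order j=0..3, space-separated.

1 3 3 3

C = [0, 2/7, 2/7, 1]
j=0: u_0=43/240 ∈ [0, 2/7) → index 1
j=1: u_1=103/240 ∈ [2/7, 1) → index 3
j=2: u_2=163/240 ∈ [2/7, 1) → index 3
j=3: u_3=223/240 ∈ [2/7, 1) → index 3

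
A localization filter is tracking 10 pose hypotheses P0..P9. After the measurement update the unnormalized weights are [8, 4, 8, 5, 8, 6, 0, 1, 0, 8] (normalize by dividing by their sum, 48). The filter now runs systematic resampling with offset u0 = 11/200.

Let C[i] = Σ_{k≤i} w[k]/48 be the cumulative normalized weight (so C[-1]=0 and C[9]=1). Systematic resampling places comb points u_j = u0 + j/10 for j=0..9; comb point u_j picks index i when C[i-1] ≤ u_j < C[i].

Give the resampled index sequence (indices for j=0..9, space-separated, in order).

C = [1/6, 1/4, 5/12, 25/48, 11/16, 13/16, 13/16, 5/6, 5/6, 1]
j=0: u_0=11/200 ∈ [0, 1/6) → index 0
j=1: u_1=31/200 ∈ [0, 1/6) → index 0
j=2: u_2=51/200 ∈ [1/4, 5/12) → index 2
j=3: u_3=71/200 ∈ [1/4, 5/12) → index 2
j=4: u_4=91/200 ∈ [5/12, 25/48) → index 3
j=5: u_5=111/200 ∈ [25/48, 11/16) → index 4
j=6: u_6=131/200 ∈ [25/48, 11/16) → index 4
j=7: u_7=151/200 ∈ [11/16, 13/16) → index 5
j=8: u_8=171/200 ∈ [5/6, 1) → index 9
j=9: u_9=191/200 ∈ [5/6, 1) → index 9

0 0 2 2 3 4 4 5 9 9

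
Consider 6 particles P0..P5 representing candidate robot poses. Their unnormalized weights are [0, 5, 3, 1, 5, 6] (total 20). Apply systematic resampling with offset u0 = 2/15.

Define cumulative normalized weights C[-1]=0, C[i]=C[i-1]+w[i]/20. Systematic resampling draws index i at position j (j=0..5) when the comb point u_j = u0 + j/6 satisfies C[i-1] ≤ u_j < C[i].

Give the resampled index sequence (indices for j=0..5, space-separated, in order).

1 2 4 4 5 5

C = [0, 1/4, 2/5, 9/20, 7/10, 1]
j=0: u_0=2/15 ∈ [0, 1/4) → index 1
j=1: u_1=3/10 ∈ [1/4, 2/5) → index 2
j=2: u_2=7/15 ∈ [9/20, 7/10) → index 4
j=3: u_3=19/30 ∈ [9/20, 7/10) → index 4
j=4: u_4=4/5 ∈ [7/10, 1) → index 5
j=5: u_5=29/30 ∈ [7/10, 1) → index 5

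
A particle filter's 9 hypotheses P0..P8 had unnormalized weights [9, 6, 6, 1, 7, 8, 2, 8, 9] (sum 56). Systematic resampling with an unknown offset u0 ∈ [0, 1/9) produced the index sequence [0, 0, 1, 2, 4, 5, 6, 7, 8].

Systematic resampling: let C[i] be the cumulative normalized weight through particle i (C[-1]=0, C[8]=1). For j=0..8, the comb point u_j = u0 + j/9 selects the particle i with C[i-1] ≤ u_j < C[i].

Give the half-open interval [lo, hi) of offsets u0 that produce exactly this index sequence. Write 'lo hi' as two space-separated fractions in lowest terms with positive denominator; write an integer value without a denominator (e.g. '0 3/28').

0 5/168

C = [9/56, 15/56, 3/8, 11/28, 29/56, 37/56, 39/56, 47/56, 1]
j=0 picked index 0: u0 ∈ [0, 9/56)
j=1 picked index 0: u0 ∈ [-1/9, 25/504)
j=2 picked index 1: u0 ∈ [-31/504, 23/504)
j=3 picked index 2: u0 ∈ [-11/168, 1/24)
j=4 picked index 4: u0 ∈ [-13/252, 37/504)
j=5 picked index 5: u0 ∈ [-19/504, 53/504)
j=6 picked index 6: u0 ∈ [-1/168, 5/168)
j=7 picked index 7: u0 ∈ [-41/504, 31/504)
j=8 picked index 8: u0 ∈ [-25/504, 1/9)
intersection: [0, 5/168)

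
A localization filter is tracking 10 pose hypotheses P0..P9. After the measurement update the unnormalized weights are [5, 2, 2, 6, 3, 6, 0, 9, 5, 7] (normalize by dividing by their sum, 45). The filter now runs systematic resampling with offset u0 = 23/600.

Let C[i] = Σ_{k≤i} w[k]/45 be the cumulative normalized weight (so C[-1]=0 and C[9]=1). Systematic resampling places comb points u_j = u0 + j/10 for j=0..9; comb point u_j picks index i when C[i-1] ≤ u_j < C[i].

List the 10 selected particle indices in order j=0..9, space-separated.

0 1 3 4 5 7 7 8 8 9

C = [1/9, 7/45, 1/5, 1/3, 2/5, 8/15, 8/15, 11/15, 38/45, 1]
j=0: u_0=23/600 ∈ [0, 1/9) → index 0
j=1: u_1=83/600 ∈ [1/9, 7/45) → index 1
j=2: u_2=143/600 ∈ [1/5, 1/3) → index 3
j=3: u_3=203/600 ∈ [1/3, 2/5) → index 4
j=4: u_4=263/600 ∈ [2/5, 8/15) → index 5
j=5: u_5=323/600 ∈ [8/15, 11/15) → index 7
j=6: u_6=383/600 ∈ [8/15, 11/15) → index 7
j=7: u_7=443/600 ∈ [11/15, 38/45) → index 8
j=8: u_8=503/600 ∈ [11/15, 38/45) → index 8
j=9: u_9=563/600 ∈ [38/45, 1) → index 9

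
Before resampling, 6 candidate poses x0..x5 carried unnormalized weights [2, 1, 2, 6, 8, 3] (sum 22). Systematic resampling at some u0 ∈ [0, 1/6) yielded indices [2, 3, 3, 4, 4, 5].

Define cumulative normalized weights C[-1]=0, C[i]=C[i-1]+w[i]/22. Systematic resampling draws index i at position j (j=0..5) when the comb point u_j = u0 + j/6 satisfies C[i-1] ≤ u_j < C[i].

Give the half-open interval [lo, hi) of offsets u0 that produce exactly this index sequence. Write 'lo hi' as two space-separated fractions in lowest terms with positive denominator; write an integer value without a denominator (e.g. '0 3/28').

C = [1/11, 3/22, 5/22, 1/2, 19/22, 1]
j=0 picked index 2: u0 ∈ [3/22, 5/22)
j=1 picked index 3: u0 ∈ [2/33, 1/3)
j=2 picked index 3: u0 ∈ [-7/66, 1/6)
j=3 picked index 4: u0 ∈ [0, 4/11)
j=4 picked index 4: u0 ∈ [-1/6, 13/66)
j=5 picked index 5: u0 ∈ [1/33, 1/6)
intersection: [3/22, 1/6)

3/22 1/6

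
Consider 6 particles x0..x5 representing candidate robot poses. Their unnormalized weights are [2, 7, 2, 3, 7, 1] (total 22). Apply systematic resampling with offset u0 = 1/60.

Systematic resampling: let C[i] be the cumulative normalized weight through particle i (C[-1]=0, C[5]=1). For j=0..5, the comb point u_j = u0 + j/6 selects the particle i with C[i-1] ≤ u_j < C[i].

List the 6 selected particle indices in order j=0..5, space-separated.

0 1 1 3 4 4

C = [1/11, 9/22, 1/2, 7/11, 21/22, 1]
j=0: u_0=1/60 ∈ [0, 1/11) → index 0
j=1: u_1=11/60 ∈ [1/11, 9/22) → index 1
j=2: u_2=7/20 ∈ [1/11, 9/22) → index 1
j=3: u_3=31/60 ∈ [1/2, 7/11) → index 3
j=4: u_4=41/60 ∈ [7/11, 21/22) → index 4
j=5: u_5=17/20 ∈ [7/11, 21/22) → index 4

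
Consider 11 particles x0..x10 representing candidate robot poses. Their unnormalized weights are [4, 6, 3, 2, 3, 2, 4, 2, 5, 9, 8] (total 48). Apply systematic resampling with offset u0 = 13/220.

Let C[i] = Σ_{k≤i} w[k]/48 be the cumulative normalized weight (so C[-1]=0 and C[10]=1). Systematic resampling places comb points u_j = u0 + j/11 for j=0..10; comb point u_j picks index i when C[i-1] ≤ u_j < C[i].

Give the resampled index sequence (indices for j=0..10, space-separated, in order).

0 1 2 4 6 7 8 9 9 10 10

C = [1/12, 5/24, 13/48, 5/16, 3/8, 5/12, 1/2, 13/24, 31/48, 5/6, 1]
j=0: u_0=13/220 ∈ [0, 1/12) → index 0
j=1: u_1=3/20 ∈ [1/12, 5/24) → index 1
j=2: u_2=53/220 ∈ [5/24, 13/48) → index 2
j=3: u_3=73/220 ∈ [5/16, 3/8) → index 4
j=4: u_4=93/220 ∈ [5/12, 1/2) → index 6
j=5: u_5=113/220 ∈ [1/2, 13/24) → index 7
j=6: u_6=133/220 ∈ [13/24, 31/48) → index 8
j=7: u_7=153/220 ∈ [31/48, 5/6) → index 9
j=8: u_8=173/220 ∈ [31/48, 5/6) → index 9
j=9: u_9=193/220 ∈ [5/6, 1) → index 10
j=10: u_10=213/220 ∈ [5/6, 1) → index 10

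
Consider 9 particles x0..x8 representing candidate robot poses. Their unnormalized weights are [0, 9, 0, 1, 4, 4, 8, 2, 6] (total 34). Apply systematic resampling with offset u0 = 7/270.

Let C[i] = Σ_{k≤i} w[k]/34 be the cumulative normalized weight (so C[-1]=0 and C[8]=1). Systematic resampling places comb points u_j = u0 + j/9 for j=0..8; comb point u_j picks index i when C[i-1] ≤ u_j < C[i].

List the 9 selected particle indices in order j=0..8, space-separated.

C = [0, 9/34, 9/34, 5/17, 7/17, 9/17, 13/17, 14/17, 1]
j=0: u_0=7/270 ∈ [0, 9/34) → index 1
j=1: u_1=37/270 ∈ [0, 9/34) → index 1
j=2: u_2=67/270 ∈ [0, 9/34) → index 1
j=3: u_3=97/270 ∈ [5/17, 7/17) → index 4
j=4: u_4=127/270 ∈ [7/17, 9/17) → index 5
j=5: u_5=157/270 ∈ [9/17, 13/17) → index 6
j=6: u_6=187/270 ∈ [9/17, 13/17) → index 6
j=7: u_7=217/270 ∈ [13/17, 14/17) → index 7
j=8: u_8=247/270 ∈ [14/17, 1) → index 8

1 1 1 4 5 6 6 7 8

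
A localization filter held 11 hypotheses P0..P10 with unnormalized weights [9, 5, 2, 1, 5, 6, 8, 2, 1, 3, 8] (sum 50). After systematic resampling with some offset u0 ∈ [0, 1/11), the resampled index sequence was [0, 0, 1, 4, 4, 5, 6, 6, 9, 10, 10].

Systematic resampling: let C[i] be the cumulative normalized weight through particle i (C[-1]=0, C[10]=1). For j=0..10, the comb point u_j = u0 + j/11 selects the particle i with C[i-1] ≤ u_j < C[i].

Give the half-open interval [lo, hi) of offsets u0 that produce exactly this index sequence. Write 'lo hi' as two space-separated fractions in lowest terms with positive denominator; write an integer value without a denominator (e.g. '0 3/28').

C = [9/50, 7/25, 8/25, 17/50, 11/25, 14/25, 18/25, 19/25, 39/50, 21/25, 1]
j=0 picked index 0: u0 ∈ [0, 9/50)
j=1 picked index 0: u0 ∈ [-1/11, 49/550)
j=2 picked index 1: u0 ∈ [-1/550, 27/275)
j=3 picked index 4: u0 ∈ [37/550, 46/275)
j=4 picked index 4: u0 ∈ [-13/550, 21/275)
j=5 picked index 5: u0 ∈ [-4/275, 29/275)
j=6 picked index 6: u0 ∈ [4/275, 48/275)
j=7 picked index 6: u0 ∈ [-21/275, 23/275)
j=8 picked index 9: u0 ∈ [29/550, 31/275)
j=9 picked index 10: u0 ∈ [6/275, 2/11)
j=10 picked index 10: u0 ∈ [-19/275, 1/11)
intersection: [37/550, 21/275)

37/550 21/275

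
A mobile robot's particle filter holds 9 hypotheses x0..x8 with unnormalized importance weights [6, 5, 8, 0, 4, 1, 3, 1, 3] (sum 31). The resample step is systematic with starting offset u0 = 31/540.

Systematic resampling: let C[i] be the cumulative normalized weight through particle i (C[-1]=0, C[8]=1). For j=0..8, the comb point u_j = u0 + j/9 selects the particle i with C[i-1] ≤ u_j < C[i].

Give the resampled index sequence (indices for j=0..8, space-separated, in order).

0 0 1 2 2 4 4 6 8

C = [6/31, 11/31, 19/31, 19/31, 23/31, 24/31, 27/31, 28/31, 1]
j=0: u_0=31/540 ∈ [0, 6/31) → index 0
j=1: u_1=91/540 ∈ [0, 6/31) → index 0
j=2: u_2=151/540 ∈ [6/31, 11/31) → index 1
j=3: u_3=211/540 ∈ [11/31, 19/31) → index 2
j=4: u_4=271/540 ∈ [11/31, 19/31) → index 2
j=5: u_5=331/540 ∈ [19/31, 23/31) → index 4
j=6: u_6=391/540 ∈ [19/31, 23/31) → index 4
j=7: u_7=451/540 ∈ [24/31, 27/31) → index 6
j=8: u_8=511/540 ∈ [28/31, 1) → index 8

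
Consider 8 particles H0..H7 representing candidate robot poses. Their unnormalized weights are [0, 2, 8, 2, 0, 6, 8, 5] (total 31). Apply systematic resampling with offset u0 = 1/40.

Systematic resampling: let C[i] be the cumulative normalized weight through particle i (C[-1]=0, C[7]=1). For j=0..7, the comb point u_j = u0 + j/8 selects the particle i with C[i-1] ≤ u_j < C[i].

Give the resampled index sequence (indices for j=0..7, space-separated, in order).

1 2 2 5 5 6 6 7

C = [0, 2/31, 10/31, 12/31, 12/31, 18/31, 26/31, 1]
j=0: u_0=1/40 ∈ [0, 2/31) → index 1
j=1: u_1=3/20 ∈ [2/31, 10/31) → index 2
j=2: u_2=11/40 ∈ [2/31, 10/31) → index 2
j=3: u_3=2/5 ∈ [12/31, 18/31) → index 5
j=4: u_4=21/40 ∈ [12/31, 18/31) → index 5
j=5: u_5=13/20 ∈ [18/31, 26/31) → index 6
j=6: u_6=31/40 ∈ [18/31, 26/31) → index 6
j=7: u_7=9/10 ∈ [26/31, 1) → index 7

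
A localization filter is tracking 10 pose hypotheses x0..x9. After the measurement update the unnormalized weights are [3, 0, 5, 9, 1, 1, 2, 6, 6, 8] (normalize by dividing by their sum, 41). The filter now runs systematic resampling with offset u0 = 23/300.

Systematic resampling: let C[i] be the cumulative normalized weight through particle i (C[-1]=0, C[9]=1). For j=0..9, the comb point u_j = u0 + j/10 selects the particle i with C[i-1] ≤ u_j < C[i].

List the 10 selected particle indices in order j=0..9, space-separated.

C = [3/41, 3/41, 8/41, 17/41, 18/41, 19/41, 21/41, 27/41, 33/41, 1]
j=0: u_0=23/300 ∈ [3/41, 8/41) → index 2
j=1: u_1=53/300 ∈ [3/41, 8/41) → index 2
j=2: u_2=83/300 ∈ [8/41, 17/41) → index 3
j=3: u_3=113/300 ∈ [8/41, 17/41) → index 3
j=4: u_4=143/300 ∈ [19/41, 21/41) → index 6
j=5: u_5=173/300 ∈ [21/41, 27/41) → index 7
j=6: u_6=203/300 ∈ [27/41, 33/41) → index 8
j=7: u_7=233/300 ∈ [27/41, 33/41) → index 8
j=8: u_8=263/300 ∈ [33/41, 1) → index 9
j=9: u_9=293/300 ∈ [33/41, 1) → index 9

2 2 3 3 6 7 8 8 9 9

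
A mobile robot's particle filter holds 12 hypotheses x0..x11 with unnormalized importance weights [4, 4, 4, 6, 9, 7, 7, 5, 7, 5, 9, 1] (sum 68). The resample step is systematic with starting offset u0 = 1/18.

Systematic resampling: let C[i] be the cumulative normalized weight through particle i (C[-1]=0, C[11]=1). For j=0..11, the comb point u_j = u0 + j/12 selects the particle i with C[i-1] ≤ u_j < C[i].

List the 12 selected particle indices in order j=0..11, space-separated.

0 2 3 4 4 5 6 7 8 9 10 10

C = [1/17, 2/17, 3/17, 9/34, 27/68, 1/2, 41/68, 23/34, 53/68, 29/34, 67/68, 1]
j=0: u_0=1/18 ∈ [0, 1/17) → index 0
j=1: u_1=5/36 ∈ [2/17, 3/17) → index 2
j=2: u_2=2/9 ∈ [3/17, 9/34) → index 3
j=3: u_3=11/36 ∈ [9/34, 27/68) → index 4
j=4: u_4=7/18 ∈ [9/34, 27/68) → index 4
j=5: u_5=17/36 ∈ [27/68, 1/2) → index 5
j=6: u_6=5/9 ∈ [1/2, 41/68) → index 6
j=7: u_7=23/36 ∈ [41/68, 23/34) → index 7
j=8: u_8=13/18 ∈ [23/34, 53/68) → index 8
j=9: u_9=29/36 ∈ [53/68, 29/34) → index 9
j=10: u_10=8/9 ∈ [29/34, 67/68) → index 10
j=11: u_11=35/36 ∈ [29/34, 67/68) → index 10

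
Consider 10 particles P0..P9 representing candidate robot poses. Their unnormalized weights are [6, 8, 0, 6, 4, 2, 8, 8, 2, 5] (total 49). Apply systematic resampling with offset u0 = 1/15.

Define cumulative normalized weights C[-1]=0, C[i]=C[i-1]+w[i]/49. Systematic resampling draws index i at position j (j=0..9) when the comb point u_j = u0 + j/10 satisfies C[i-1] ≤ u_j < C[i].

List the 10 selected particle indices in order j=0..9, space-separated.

0 1 1 3 4 6 6 7 8 9

C = [6/49, 2/7, 2/7, 20/49, 24/49, 26/49, 34/49, 6/7, 44/49, 1]
j=0: u_0=1/15 ∈ [0, 6/49) → index 0
j=1: u_1=1/6 ∈ [6/49, 2/7) → index 1
j=2: u_2=4/15 ∈ [6/49, 2/7) → index 1
j=3: u_3=11/30 ∈ [2/7, 20/49) → index 3
j=4: u_4=7/15 ∈ [20/49, 24/49) → index 4
j=5: u_5=17/30 ∈ [26/49, 34/49) → index 6
j=6: u_6=2/3 ∈ [26/49, 34/49) → index 6
j=7: u_7=23/30 ∈ [34/49, 6/7) → index 7
j=8: u_8=13/15 ∈ [6/7, 44/49) → index 8
j=9: u_9=29/30 ∈ [44/49, 1) → index 9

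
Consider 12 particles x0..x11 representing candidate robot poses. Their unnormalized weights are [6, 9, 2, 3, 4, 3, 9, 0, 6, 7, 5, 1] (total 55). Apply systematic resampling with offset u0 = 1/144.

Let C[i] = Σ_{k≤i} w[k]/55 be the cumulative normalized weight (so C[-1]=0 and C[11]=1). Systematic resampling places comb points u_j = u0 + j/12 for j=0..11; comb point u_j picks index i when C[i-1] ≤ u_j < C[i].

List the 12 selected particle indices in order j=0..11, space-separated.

0 0 1 1 3 4 6 6 8 8 9 10

C = [6/55, 3/11, 17/55, 4/11, 24/55, 27/55, 36/55, 36/55, 42/55, 49/55, 54/55, 1]
j=0: u_0=1/144 ∈ [0, 6/55) → index 0
j=1: u_1=13/144 ∈ [0, 6/55) → index 0
j=2: u_2=25/144 ∈ [6/55, 3/11) → index 1
j=3: u_3=37/144 ∈ [6/55, 3/11) → index 1
j=4: u_4=49/144 ∈ [17/55, 4/11) → index 3
j=5: u_5=61/144 ∈ [4/11, 24/55) → index 4
j=6: u_6=73/144 ∈ [27/55, 36/55) → index 6
j=7: u_7=85/144 ∈ [27/55, 36/55) → index 6
j=8: u_8=97/144 ∈ [36/55, 42/55) → index 8
j=9: u_9=109/144 ∈ [36/55, 42/55) → index 8
j=10: u_10=121/144 ∈ [42/55, 49/55) → index 9
j=11: u_11=133/144 ∈ [49/55, 54/55) → index 10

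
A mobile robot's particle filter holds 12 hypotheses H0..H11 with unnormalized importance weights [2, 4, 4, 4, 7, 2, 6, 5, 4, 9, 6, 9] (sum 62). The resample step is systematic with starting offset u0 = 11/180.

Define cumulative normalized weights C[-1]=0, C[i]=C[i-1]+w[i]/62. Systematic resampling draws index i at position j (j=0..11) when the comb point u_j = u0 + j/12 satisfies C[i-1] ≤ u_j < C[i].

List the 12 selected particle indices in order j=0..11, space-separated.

C = [1/31, 3/31, 5/31, 7/31, 21/62, 23/62, 29/62, 17/31, 19/31, 47/62, 53/62, 1]
j=0: u_0=11/180 ∈ [1/31, 3/31) → index 1
j=1: u_1=13/90 ∈ [3/31, 5/31) → index 2
j=2: u_2=41/180 ∈ [7/31, 21/62) → index 4
j=3: u_3=14/45 ∈ [7/31, 21/62) → index 4
j=4: u_4=71/180 ∈ [23/62, 29/62) → index 6
j=5: u_5=43/90 ∈ [29/62, 17/31) → index 7
j=6: u_6=101/180 ∈ [17/31, 19/31) → index 8
j=7: u_7=29/45 ∈ [19/31, 47/62) → index 9
j=8: u_8=131/180 ∈ [19/31, 47/62) → index 9
j=9: u_9=73/90 ∈ [47/62, 53/62) → index 10
j=10: u_10=161/180 ∈ [53/62, 1) → index 11
j=11: u_11=44/45 ∈ [53/62, 1) → index 11

1 2 4 4 6 7 8 9 9 10 11 11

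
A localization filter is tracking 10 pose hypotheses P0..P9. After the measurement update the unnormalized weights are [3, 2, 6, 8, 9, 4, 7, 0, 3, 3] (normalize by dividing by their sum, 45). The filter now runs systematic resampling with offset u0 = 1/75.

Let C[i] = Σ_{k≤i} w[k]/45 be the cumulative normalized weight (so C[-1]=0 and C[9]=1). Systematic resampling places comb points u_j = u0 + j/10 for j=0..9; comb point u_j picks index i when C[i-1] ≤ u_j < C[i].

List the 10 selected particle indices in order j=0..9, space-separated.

C = [1/15, 1/9, 11/45, 19/45, 28/45, 32/45, 13/15, 13/15, 14/15, 1]
j=0: u_0=1/75 ∈ [0, 1/15) → index 0
j=1: u_1=17/150 ∈ [1/9, 11/45) → index 2
j=2: u_2=16/75 ∈ [1/9, 11/45) → index 2
j=3: u_3=47/150 ∈ [11/45, 19/45) → index 3
j=4: u_4=31/75 ∈ [11/45, 19/45) → index 3
j=5: u_5=77/150 ∈ [19/45, 28/45) → index 4
j=6: u_6=46/75 ∈ [19/45, 28/45) → index 4
j=7: u_7=107/150 ∈ [32/45, 13/15) → index 6
j=8: u_8=61/75 ∈ [32/45, 13/15) → index 6
j=9: u_9=137/150 ∈ [13/15, 14/15) → index 8

0 2 2 3 3 4 4 6 6 8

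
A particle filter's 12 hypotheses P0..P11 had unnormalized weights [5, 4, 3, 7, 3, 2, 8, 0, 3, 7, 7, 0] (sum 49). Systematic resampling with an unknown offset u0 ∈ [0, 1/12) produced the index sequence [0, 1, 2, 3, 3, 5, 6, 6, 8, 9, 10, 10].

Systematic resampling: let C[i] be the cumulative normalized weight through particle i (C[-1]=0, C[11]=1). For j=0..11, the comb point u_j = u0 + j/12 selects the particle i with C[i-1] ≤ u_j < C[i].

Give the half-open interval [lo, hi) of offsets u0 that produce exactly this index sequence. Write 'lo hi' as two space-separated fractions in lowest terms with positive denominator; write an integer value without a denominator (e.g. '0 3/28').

19/588 1/21

C = [5/49, 9/49, 12/49, 19/49, 22/49, 24/49, 32/49, 32/49, 5/7, 6/7, 1, 1]
j=0 picked index 0: u0 ∈ [0, 5/49)
j=1 picked index 1: u0 ∈ [11/588, 59/588)
j=2 picked index 2: u0 ∈ [5/294, 23/294)
j=3 picked index 3: u0 ∈ [-1/196, 27/196)
j=4 picked index 3: u0 ∈ [-13/147, 8/147)
j=5 picked index 5: u0 ∈ [19/588, 43/588)
j=6 picked index 6: u0 ∈ [-1/98, 15/98)
j=7 picked index 6: u0 ∈ [-55/588, 41/588)
j=8 picked index 8: u0 ∈ [-2/147, 1/21)
j=9 picked index 9: u0 ∈ [-1/28, 3/28)
j=10 picked index 10: u0 ∈ [1/42, 1/6)
j=11 picked index 10: u0 ∈ [-5/84, 1/12)
intersection: [19/588, 1/21)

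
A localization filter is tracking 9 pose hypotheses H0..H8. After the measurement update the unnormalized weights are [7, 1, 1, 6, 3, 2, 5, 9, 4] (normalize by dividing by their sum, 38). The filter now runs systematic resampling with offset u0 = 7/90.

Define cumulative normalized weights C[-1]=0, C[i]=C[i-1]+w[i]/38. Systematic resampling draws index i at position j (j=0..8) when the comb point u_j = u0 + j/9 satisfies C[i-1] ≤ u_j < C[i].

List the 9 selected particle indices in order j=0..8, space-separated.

C = [7/38, 4/19, 9/38, 15/38, 9/19, 10/19, 25/38, 17/19, 1]
j=0: u_0=7/90 ∈ [0, 7/38) → index 0
j=1: u_1=17/90 ∈ [7/38, 4/19) → index 1
j=2: u_2=3/10 ∈ [9/38, 15/38) → index 3
j=3: u_3=37/90 ∈ [15/38, 9/19) → index 4
j=4: u_4=47/90 ∈ [9/19, 10/19) → index 5
j=5: u_5=19/30 ∈ [10/19, 25/38) → index 6
j=6: u_6=67/90 ∈ [25/38, 17/19) → index 7
j=7: u_7=77/90 ∈ [25/38, 17/19) → index 7
j=8: u_8=29/30 ∈ [17/19, 1) → index 8

0 1 3 4 5 6 7 7 8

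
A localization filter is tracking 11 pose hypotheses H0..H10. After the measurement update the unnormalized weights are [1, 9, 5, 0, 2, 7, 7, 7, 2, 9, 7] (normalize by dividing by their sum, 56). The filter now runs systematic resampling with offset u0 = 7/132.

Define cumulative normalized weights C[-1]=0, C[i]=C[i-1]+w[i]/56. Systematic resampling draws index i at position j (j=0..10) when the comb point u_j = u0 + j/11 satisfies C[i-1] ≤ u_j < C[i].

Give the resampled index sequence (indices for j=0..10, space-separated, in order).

C = [1/56, 5/28, 15/56, 15/56, 17/56, 3/7, 31/56, 19/28, 5/7, 7/8, 1]
j=0: u_0=7/132 ∈ [1/56, 5/28) → index 1
j=1: u_1=19/132 ∈ [1/56, 5/28) → index 1
j=2: u_2=31/132 ∈ [5/28, 15/56) → index 2
j=3: u_3=43/132 ∈ [17/56, 3/7) → index 5
j=4: u_4=5/12 ∈ [17/56, 3/7) → index 5
j=5: u_5=67/132 ∈ [3/7, 31/56) → index 6
j=6: u_6=79/132 ∈ [31/56, 19/28) → index 7
j=7: u_7=91/132 ∈ [19/28, 5/7) → index 8
j=8: u_8=103/132 ∈ [5/7, 7/8) → index 9
j=9: u_9=115/132 ∈ [5/7, 7/8) → index 9
j=10: u_10=127/132 ∈ [7/8, 1) → index 10

1 1 2 5 5 6 7 8 9 9 10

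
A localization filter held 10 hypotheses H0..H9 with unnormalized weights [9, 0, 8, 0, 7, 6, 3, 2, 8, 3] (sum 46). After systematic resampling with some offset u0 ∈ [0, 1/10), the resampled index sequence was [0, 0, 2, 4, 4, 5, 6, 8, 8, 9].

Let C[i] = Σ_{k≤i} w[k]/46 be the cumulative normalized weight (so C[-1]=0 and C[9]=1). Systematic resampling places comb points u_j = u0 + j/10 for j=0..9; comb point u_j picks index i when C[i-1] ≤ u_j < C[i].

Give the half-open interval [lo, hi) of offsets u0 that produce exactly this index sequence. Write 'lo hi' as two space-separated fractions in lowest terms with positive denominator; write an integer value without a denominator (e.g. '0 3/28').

8/115 11/115

C = [9/46, 9/46, 17/46, 17/46, 12/23, 15/23, 33/46, 35/46, 43/46, 1]
j=0 picked index 0: u0 ∈ [0, 9/46)
j=1 picked index 0: u0 ∈ [-1/10, 11/115)
j=2 picked index 2: u0 ∈ [-1/230, 39/230)
j=3 picked index 4: u0 ∈ [8/115, 51/230)
j=4 picked index 4: u0 ∈ [-7/230, 14/115)
j=5 picked index 5: u0 ∈ [1/46, 7/46)
j=6 picked index 6: u0 ∈ [6/115, 27/230)
j=7 picked index 8: u0 ∈ [7/115, 27/115)
j=8 picked index 8: u0 ∈ [-9/230, 31/230)
j=9 picked index 9: u0 ∈ [4/115, 1/10)
intersection: [8/115, 11/115)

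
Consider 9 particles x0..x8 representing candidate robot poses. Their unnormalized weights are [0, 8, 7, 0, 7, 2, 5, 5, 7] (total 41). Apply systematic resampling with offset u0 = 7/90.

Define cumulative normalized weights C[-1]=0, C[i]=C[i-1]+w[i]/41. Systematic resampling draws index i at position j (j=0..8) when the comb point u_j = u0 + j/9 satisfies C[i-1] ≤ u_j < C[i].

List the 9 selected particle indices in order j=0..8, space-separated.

C = [0, 8/41, 15/41, 15/41, 22/41, 24/41, 29/41, 34/41, 1]
j=0: u_0=7/90 ∈ [0, 8/41) → index 1
j=1: u_1=17/90 ∈ [0, 8/41) → index 1
j=2: u_2=3/10 ∈ [8/41, 15/41) → index 2
j=3: u_3=37/90 ∈ [15/41, 22/41) → index 4
j=4: u_4=47/90 ∈ [15/41, 22/41) → index 4
j=5: u_5=19/30 ∈ [24/41, 29/41) → index 6
j=6: u_6=67/90 ∈ [29/41, 34/41) → index 7
j=7: u_7=77/90 ∈ [34/41, 1) → index 8
j=8: u_8=29/30 ∈ [34/41, 1) → index 8

1 1 2 4 4 6 7 8 8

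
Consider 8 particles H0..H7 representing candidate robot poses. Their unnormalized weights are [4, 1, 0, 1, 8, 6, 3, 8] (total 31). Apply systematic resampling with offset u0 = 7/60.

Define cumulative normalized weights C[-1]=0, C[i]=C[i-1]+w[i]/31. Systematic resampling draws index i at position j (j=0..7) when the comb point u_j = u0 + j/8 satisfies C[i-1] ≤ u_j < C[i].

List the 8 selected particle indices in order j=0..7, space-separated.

C = [4/31, 5/31, 5/31, 6/31, 14/31, 20/31, 23/31, 1]
j=0: u_0=7/60 ∈ [0, 4/31) → index 0
j=1: u_1=29/120 ∈ [6/31, 14/31) → index 4
j=2: u_2=11/30 ∈ [6/31, 14/31) → index 4
j=3: u_3=59/120 ∈ [14/31, 20/31) → index 5
j=4: u_4=37/60 ∈ [14/31, 20/31) → index 5
j=5: u_5=89/120 ∈ [20/31, 23/31) → index 6
j=6: u_6=13/15 ∈ [23/31, 1) → index 7
j=7: u_7=119/120 ∈ [23/31, 1) → index 7

0 4 4 5 5 6 7 7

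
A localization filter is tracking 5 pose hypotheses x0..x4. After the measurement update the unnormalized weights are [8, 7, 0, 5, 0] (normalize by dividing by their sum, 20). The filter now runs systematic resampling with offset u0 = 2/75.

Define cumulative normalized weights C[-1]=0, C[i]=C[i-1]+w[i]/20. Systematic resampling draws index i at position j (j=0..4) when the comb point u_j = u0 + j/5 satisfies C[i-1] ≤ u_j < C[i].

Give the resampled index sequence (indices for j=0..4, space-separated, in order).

C = [2/5, 3/4, 3/4, 1, 1]
j=0: u_0=2/75 ∈ [0, 2/5) → index 0
j=1: u_1=17/75 ∈ [0, 2/5) → index 0
j=2: u_2=32/75 ∈ [2/5, 3/4) → index 1
j=3: u_3=47/75 ∈ [2/5, 3/4) → index 1
j=4: u_4=62/75 ∈ [3/4, 1) → index 3

0 0 1 1 3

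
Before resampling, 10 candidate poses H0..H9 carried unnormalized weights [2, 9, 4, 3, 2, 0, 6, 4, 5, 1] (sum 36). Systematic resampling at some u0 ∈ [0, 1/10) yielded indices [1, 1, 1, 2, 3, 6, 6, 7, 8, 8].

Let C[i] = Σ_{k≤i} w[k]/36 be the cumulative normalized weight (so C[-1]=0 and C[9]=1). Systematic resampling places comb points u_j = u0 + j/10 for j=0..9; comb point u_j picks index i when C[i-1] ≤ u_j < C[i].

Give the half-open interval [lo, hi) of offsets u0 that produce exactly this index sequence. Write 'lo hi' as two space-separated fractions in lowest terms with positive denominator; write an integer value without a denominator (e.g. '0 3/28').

C = [1/18, 11/36, 5/12, 1/2, 5/9, 5/9, 13/18, 5/6, 35/36, 1]
j=0 picked index 1: u0 ∈ [1/18, 11/36)
j=1 picked index 1: u0 ∈ [-2/45, 37/180)
j=2 picked index 1: u0 ∈ [-13/90, 19/180)
j=3 picked index 2: u0 ∈ [1/180, 7/60)
j=4 picked index 3: u0 ∈ [1/60, 1/10)
j=5 picked index 6: u0 ∈ [1/18, 2/9)
j=6 picked index 6: u0 ∈ [-2/45, 11/90)
j=7 picked index 7: u0 ∈ [1/45, 2/15)
j=8 picked index 8: u0 ∈ [1/30, 31/180)
j=9 picked index 8: u0 ∈ [-1/15, 13/180)
intersection: [1/18, 13/180)

1/18 13/180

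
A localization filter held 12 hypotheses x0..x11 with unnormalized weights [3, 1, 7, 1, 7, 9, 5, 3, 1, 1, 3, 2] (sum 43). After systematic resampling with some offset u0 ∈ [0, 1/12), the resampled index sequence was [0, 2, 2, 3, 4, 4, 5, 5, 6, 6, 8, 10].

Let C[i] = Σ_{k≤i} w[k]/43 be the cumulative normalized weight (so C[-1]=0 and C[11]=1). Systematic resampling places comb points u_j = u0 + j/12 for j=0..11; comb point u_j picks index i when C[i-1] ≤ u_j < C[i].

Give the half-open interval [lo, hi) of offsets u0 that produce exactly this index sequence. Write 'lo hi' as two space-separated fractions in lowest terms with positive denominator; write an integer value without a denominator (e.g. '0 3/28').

5/516 3/172

C = [3/43, 4/43, 11/43, 12/43, 19/43, 28/43, 33/43, 36/43, 37/43, 38/43, 41/43, 1]
j=0 picked index 0: u0 ∈ [0, 3/43)
j=1 picked index 2: u0 ∈ [5/516, 89/516)
j=2 picked index 2: u0 ∈ [-19/258, 23/258)
j=3 picked index 3: u0 ∈ [1/172, 5/172)
j=4 picked index 4: u0 ∈ [-7/129, 14/129)
j=5 picked index 4: u0 ∈ [-71/516, 13/516)
j=6 picked index 5: u0 ∈ [-5/86, 13/86)
j=7 picked index 5: u0 ∈ [-73/516, 35/516)
j=8 picked index 6: u0 ∈ [-2/129, 13/129)
j=9 picked index 6: u0 ∈ [-17/172, 3/172)
j=10 picked index 8: u0 ∈ [1/258, 7/258)
j=11 picked index 10: u0 ∈ [-17/516, 19/516)
intersection: [5/516, 3/172)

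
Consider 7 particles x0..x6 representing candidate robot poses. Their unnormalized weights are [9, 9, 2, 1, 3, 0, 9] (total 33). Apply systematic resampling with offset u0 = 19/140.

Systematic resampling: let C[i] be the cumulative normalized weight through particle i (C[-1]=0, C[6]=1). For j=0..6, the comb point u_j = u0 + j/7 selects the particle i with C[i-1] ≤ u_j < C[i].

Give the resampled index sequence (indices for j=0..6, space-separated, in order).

0 1 1 2 4 6 6

C = [3/11, 6/11, 20/33, 7/11, 8/11, 8/11, 1]
j=0: u_0=19/140 ∈ [0, 3/11) → index 0
j=1: u_1=39/140 ∈ [3/11, 6/11) → index 1
j=2: u_2=59/140 ∈ [3/11, 6/11) → index 1
j=3: u_3=79/140 ∈ [6/11, 20/33) → index 2
j=4: u_4=99/140 ∈ [7/11, 8/11) → index 4
j=5: u_5=17/20 ∈ [8/11, 1) → index 6
j=6: u_6=139/140 ∈ [8/11, 1) → index 6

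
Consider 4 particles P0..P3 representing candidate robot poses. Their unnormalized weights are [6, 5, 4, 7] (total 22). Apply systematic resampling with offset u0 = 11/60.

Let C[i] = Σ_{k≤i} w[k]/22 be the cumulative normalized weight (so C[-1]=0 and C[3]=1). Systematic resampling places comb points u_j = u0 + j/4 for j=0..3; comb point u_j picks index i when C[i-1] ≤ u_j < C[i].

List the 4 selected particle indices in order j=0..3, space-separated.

C = [3/11, 1/2, 15/22, 1]
j=0: u_0=11/60 ∈ [0, 3/11) → index 0
j=1: u_1=13/30 ∈ [3/11, 1/2) → index 1
j=2: u_2=41/60 ∈ [15/22, 1) → index 3
j=3: u_3=14/15 ∈ [15/22, 1) → index 3

0 1 3 3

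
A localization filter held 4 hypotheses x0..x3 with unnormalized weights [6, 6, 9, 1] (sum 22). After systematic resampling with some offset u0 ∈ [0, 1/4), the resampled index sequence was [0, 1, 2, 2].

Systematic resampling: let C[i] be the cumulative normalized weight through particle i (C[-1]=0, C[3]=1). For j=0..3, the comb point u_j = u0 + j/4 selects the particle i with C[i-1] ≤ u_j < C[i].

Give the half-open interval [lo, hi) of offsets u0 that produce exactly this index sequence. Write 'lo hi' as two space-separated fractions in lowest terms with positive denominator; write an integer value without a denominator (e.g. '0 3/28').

1/22 9/44

C = [3/11, 6/11, 21/22, 1]
j=0 picked index 0: u0 ∈ [0, 3/11)
j=1 picked index 1: u0 ∈ [1/44, 13/44)
j=2 picked index 2: u0 ∈ [1/22, 5/11)
j=3 picked index 2: u0 ∈ [-9/44, 9/44)
intersection: [1/22, 9/44)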